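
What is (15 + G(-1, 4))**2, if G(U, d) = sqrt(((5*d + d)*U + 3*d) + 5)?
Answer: (15 + I*sqrt(7))**2 ≈ 218.0 + 79.373*I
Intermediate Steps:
G(U, d) = sqrt(5 + 3*d + 6*U*d) (G(U, d) = sqrt(((6*d)*U + 3*d) + 5) = sqrt((6*U*d + 3*d) + 5) = sqrt((3*d + 6*U*d) + 5) = sqrt(5 + 3*d + 6*U*d))
(15 + G(-1, 4))**2 = (15 + sqrt(5 + 3*4 + 6*(-1)*4))**2 = (15 + sqrt(5 + 12 - 24))**2 = (15 + sqrt(-7))**2 = (15 + I*sqrt(7))**2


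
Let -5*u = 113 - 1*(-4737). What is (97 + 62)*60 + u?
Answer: 8570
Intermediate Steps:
u = -970 (u = -(113 - 1*(-4737))/5 = -(113 + 4737)/5 = -⅕*4850 = -970)
(97 + 62)*60 + u = (97 + 62)*60 - 970 = 159*60 - 970 = 9540 - 970 = 8570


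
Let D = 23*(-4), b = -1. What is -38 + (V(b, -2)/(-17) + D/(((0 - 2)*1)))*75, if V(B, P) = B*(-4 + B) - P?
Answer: 57479/17 ≈ 3381.1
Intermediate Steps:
V(B, P) = -P + B*(-4 + B)
D = -92
-38 + (V(b, -2)/(-17) + D/(((0 - 2)*1)))*75 = -38 + (((-1)² - 1*(-2) - 4*(-1))/(-17) - 92/(0 - 2))*75 = -38 + ((1 + 2 + 4)*(-1/17) - 92/((-2*1)))*75 = -38 + (7*(-1/17) - 92/(-2))*75 = -38 + (-7/17 - 92*(-½))*75 = -38 + (-7/17 + 46)*75 = -38 + (775/17)*75 = -38 + 58125/17 = 57479/17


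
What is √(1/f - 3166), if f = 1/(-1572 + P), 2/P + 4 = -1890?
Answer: 3*I*√472120221/947 ≈ 68.833*I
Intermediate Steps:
P = -1/947 (P = 2/(-4 - 1890) = 2/(-1894) = 2*(-1/1894) = -1/947 ≈ -0.0010560)
f = -947/1488685 (f = 1/(-1572 - 1/947) = 1/(-1488685/947) = -947/1488685 ≈ -0.00063613)
√(1/f - 3166) = √(1/(-947/1488685) - 3166) = √(-1488685/947 - 3166) = √(-4486887/947) = 3*I*√472120221/947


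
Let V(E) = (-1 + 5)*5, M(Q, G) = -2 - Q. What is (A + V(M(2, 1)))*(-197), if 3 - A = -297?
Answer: -63040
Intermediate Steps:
A = 300 (A = 3 - 1*(-297) = 3 + 297 = 300)
V(E) = 20 (V(E) = 4*5 = 20)
(A + V(M(2, 1)))*(-197) = (300 + 20)*(-197) = 320*(-197) = -63040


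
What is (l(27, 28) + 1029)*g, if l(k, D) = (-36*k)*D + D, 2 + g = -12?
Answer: 366226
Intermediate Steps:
g = -14 (g = -2 - 12 = -14)
l(k, D) = D - 36*D*k (l(k, D) = -36*D*k + D = D - 36*D*k)
(l(27, 28) + 1029)*g = (28*(1 - 36*27) + 1029)*(-14) = (28*(1 - 972) + 1029)*(-14) = (28*(-971) + 1029)*(-14) = (-27188 + 1029)*(-14) = -26159*(-14) = 366226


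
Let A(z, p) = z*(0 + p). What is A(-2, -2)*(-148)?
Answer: -592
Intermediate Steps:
A(z, p) = p*z (A(z, p) = z*p = p*z)
A(-2, -2)*(-148) = -2*(-2)*(-148) = 4*(-148) = -592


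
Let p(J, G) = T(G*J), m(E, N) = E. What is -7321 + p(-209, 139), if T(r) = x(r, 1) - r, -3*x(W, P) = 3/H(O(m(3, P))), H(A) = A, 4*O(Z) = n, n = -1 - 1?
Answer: 21732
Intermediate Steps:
n = -2
O(Z) = -1/2 (O(Z) = (1/4)*(-2) = -1/2)
x(W, P) = 2 (x(W, P) = -1/(-1/2) = -(-2) = -1/3*(-6) = 2)
T(r) = 2 - r
p(J, G) = 2 - G*J
-7321 + p(-209, 139) = -7321 + (2 - 1*139*(-209)) = -7321 + (2 + 29051) = -7321 + 29053 = 21732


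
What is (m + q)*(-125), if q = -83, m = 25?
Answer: 7250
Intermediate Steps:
(m + q)*(-125) = (25 - 83)*(-125) = -58*(-125) = 7250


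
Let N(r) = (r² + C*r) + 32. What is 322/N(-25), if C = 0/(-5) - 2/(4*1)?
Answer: 644/1339 ≈ 0.48096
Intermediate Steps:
C = -½ (C = 0*(-⅕) - 2/4 = 0 - 2*¼ = 0 - ½ = -½ ≈ -0.50000)
N(r) = 32 + r² - r/2 (N(r) = (r² - r/2) + 32 = 32 + r² - r/2)
322/N(-25) = 322/(32 + (-25)² - ½*(-25)) = 322/(32 + 625 + 25/2) = 322/(1339/2) = 322*(2/1339) = 644/1339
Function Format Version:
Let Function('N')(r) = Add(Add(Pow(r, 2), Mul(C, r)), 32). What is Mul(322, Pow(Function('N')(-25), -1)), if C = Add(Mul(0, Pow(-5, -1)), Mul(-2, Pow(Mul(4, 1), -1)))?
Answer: Rational(644, 1339) ≈ 0.48096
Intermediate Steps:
C = Rational(-1, 2) (C = Add(Mul(0, Rational(-1, 5)), Mul(-2, Pow(4, -1))) = Add(0, Mul(-2, Rational(1, 4))) = Add(0, Rational(-1, 2)) = Rational(-1, 2) ≈ -0.50000)
Function('N')(r) = Add(32, Pow(r, 2), Mul(Rational(-1, 2), r)) (Function('N')(r) = Add(Add(Pow(r, 2), Mul(Rational(-1, 2), r)), 32) = Add(32, Pow(r, 2), Mul(Rational(-1, 2), r)))
Mul(322, Pow(Function('N')(-25), -1)) = Mul(322, Pow(Add(32, Pow(-25, 2), Mul(Rational(-1, 2), -25)), -1)) = Mul(322, Pow(Add(32, 625, Rational(25, 2)), -1)) = Mul(322, Pow(Rational(1339, 2), -1)) = Mul(322, Rational(2, 1339)) = Rational(644, 1339)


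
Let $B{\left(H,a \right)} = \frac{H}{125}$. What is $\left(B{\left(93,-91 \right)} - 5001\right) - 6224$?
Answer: $- \frac{1403032}{125} \approx -11224.0$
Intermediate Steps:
$B{\left(H,a \right)} = \frac{H}{125}$ ($B{\left(H,a \right)} = H \frac{1}{125} = \frac{H}{125}$)
$\left(B{\left(93,-91 \right)} - 5001\right) - 6224 = \left(\frac{1}{125} \cdot 93 - 5001\right) - 6224 = \left(\frac{93}{125} - 5001\right) - 6224 = - \frac{625032}{125} - 6224 = - \frac{1403032}{125}$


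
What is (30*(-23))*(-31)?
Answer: 21390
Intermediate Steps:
(30*(-23))*(-31) = -690*(-31) = 21390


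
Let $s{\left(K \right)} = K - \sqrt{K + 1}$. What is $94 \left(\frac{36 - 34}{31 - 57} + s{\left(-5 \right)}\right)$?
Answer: $- \frac{6204}{13} - 188 i \approx -477.23 - 188.0 i$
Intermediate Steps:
$s{\left(K \right)} = K - \sqrt{1 + K}$
$94 \left(\frac{36 - 34}{31 - 57} + s{\left(-5 \right)}\right) = 94 \left(\frac{36 - 34}{31 - 57} - \left(5 + \sqrt{1 - 5}\right)\right) = 94 \left(\frac{2}{-26} - \left(5 + \sqrt{-4}\right)\right) = 94 \left(2 \left(- \frac{1}{26}\right) - \left(5 + 2 i\right)\right) = 94 \left(- \frac{1}{13} - \left(5 + 2 i\right)\right) = 94 \left(- \frac{66}{13} - 2 i\right) = - \frac{6204}{13} - 188 i$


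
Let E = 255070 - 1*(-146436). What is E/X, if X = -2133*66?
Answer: -200753/70389 ≈ -2.8521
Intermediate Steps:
E = 401506 (E = 255070 + 146436 = 401506)
X = -140778
E/X = 401506/(-140778) = 401506*(-1/140778) = -200753/70389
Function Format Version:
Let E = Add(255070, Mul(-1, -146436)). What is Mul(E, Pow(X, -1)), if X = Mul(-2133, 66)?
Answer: Rational(-200753, 70389) ≈ -2.8521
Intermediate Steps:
E = 401506 (E = Add(255070, 146436) = 401506)
X = -140778
Mul(E, Pow(X, -1)) = Mul(401506, Pow(-140778, -1)) = Mul(401506, Rational(-1, 140778)) = Rational(-200753, 70389)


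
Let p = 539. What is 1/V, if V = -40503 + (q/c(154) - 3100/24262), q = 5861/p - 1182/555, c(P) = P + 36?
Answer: -32833158050/1329844084616023 ≈ -2.4689e-5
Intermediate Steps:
c(P) = 36 + P
q = 871919/99715 (q = 5861/539 - 1182/555 = 5861*(1/539) - 1182*1/555 = 5861/539 - 394/185 = 871919/99715 ≈ 8.7441)
V = -1329844084616023/32833158050 (V = -40503 + (871919/(99715*(36 + 154)) - 3100/24262) = -40503 + ((871919/99715)/190 - 3100*1/24262) = -40503 + ((871919/99715)*(1/190) - 1550/12131) = -40503 + (871919/18945850 - 1550/12131) = -40503 - 2684116873/32833158050 = -1329844084616023/32833158050 ≈ -40503.)
1/V = 1/(-1329844084616023/32833158050) = -32833158050/1329844084616023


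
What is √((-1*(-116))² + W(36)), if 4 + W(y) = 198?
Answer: 5*√546 ≈ 116.83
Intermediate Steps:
W(y) = 194 (W(y) = -4 + 198 = 194)
√((-1*(-116))² + W(36)) = √((-1*(-116))² + 194) = √(116² + 194) = √(13456 + 194) = √13650 = 5*√546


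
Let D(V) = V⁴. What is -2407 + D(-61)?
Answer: 13843434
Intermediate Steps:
-2407 + D(-61) = -2407 + (-61)⁴ = -2407 + 13845841 = 13843434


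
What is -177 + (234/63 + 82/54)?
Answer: -32464/189 ≈ -171.77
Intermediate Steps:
-177 + (234/63 + 82/54) = -177 + (234*(1/63) + 82*(1/54)) = -177 + (26/7 + 41/27) = -177 + 989/189 = -32464/189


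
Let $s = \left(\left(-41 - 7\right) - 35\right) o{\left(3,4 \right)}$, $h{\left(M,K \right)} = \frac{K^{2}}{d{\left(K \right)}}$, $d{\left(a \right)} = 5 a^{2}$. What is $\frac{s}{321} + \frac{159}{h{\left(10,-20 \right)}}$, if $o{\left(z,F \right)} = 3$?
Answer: $\frac{84982}{107} \approx 794.22$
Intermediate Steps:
$h{\left(M,K \right)} = \frac{1}{5}$ ($h{\left(M,K \right)} = \frac{K^{2}}{5 K^{2}} = K^{2} \frac{1}{5 K^{2}} = \frac{1}{5}$)
$s = -249$ ($s = \left(\left(-41 - 7\right) - 35\right) 3 = \left(-48 - 35\right) 3 = \left(-83\right) 3 = -249$)
$\frac{s}{321} + \frac{159}{h{\left(10,-20 \right)}} = - \frac{249}{321} + 159 \frac{1}{\frac{1}{5}} = \left(-249\right) \frac{1}{321} + 159 \cdot 5 = - \frac{83}{107} + 795 = \frac{84982}{107}$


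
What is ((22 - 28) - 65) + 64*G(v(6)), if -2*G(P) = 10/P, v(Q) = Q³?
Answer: -1957/27 ≈ -72.481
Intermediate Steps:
G(P) = -5/P
((22 - 28) - 65) + 64*G(v(6)) = ((22 - 28) - 65) + 64*(-5/(6³)) = (-6 - 65) + 64*(-5/216) = -71 + 64*(-5*1/216) = -71 + 64*(-5/216) = -71 - 40/27 = -1957/27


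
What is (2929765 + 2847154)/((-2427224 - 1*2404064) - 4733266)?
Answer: -5776919/9564554 ≈ -0.60399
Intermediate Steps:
(2929765 + 2847154)/((-2427224 - 1*2404064) - 4733266) = 5776919/((-2427224 - 2404064) - 4733266) = 5776919/(-4831288 - 4733266) = 5776919/(-9564554) = 5776919*(-1/9564554) = -5776919/9564554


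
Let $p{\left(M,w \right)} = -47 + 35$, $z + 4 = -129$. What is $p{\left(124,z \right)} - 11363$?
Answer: $-11375$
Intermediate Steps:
$z = -133$ ($z = -4 - 129 = -133$)
$p{\left(M,w \right)} = -12$
$p{\left(124,z \right)} - 11363 = -12 - 11363 = -11375$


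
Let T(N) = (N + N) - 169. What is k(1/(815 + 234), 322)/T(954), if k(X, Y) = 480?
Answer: 480/1739 ≈ 0.27602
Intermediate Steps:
T(N) = -169 + 2*N (T(N) = 2*N - 169 = -169 + 2*N)
k(1/(815 + 234), 322)/T(954) = 480/(-169 + 2*954) = 480/(-169 + 1908) = 480/1739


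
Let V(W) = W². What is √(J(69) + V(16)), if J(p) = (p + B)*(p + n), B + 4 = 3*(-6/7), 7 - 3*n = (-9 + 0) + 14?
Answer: √2030889/21 ≈ 67.862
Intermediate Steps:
n = ⅔ (n = 7/3 - ((-9 + 0) + 14)/3 = 7/3 - (-9 + 14)/3 = 7/3 - ⅓*5 = 7/3 - 5/3 = ⅔ ≈ 0.66667)
B = -46/7 (B = -4 + 3*(-6/7) = -4 - 18/7 = -46/7 ≈ -6.5714)
J(p) = (-46/7 + p)*(⅔ + p) (J(p) = (p - 46/7)*(p + ⅔) = (-46/7 + p)*(⅔ + p))
√(J(69) + V(16)) = √((-92/21 + 69² - 124/21*69) + 16²) = √((-92/21 + 4761 - 2852/7) + 256) = √(91333/21 + 256) = √(96709/21) = √2030889/21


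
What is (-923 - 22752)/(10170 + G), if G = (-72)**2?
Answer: -23675/15354 ≈ -1.5419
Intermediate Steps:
G = 5184
(-923 - 22752)/(10170 + G) = (-923 - 22752)/(10170 + 5184) = -23675/15354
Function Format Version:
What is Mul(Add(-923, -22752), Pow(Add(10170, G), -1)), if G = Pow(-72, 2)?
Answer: Rational(-23675, 15354) ≈ -1.5419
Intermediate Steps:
G = 5184
Mul(Add(-923, -22752), Pow(Add(10170, G), -1)) = Mul(Add(-923, -22752), Pow(Add(10170, 5184), -1)) = Mul(-23675, Pow(15354, -1)) = Mul(-23675, Rational(1, 15354)) = Rational(-23675, 15354)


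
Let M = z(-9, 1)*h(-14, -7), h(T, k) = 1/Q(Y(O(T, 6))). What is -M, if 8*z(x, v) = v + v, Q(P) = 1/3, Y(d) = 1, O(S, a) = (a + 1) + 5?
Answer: -¾ ≈ -0.75000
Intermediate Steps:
O(S, a) = 6 + a (O(S, a) = (1 + a) + 5 = 6 + a)
Q(P) = ⅓
z(x, v) = v/4 (z(x, v) = (v + v)/8 = (2*v)/8 = v/4)
h(T, k) = 3 (h(T, k) = 1/(⅓) = 3)
M = ¾ (M = ((¼)*1)*3 = (¼)*3 = ¾ ≈ 0.75000)
-M = -1*¾ = -¾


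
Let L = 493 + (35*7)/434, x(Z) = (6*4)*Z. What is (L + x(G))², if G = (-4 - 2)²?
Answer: 7084420561/3844 ≈ 1.8430e+6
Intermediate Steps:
G = 36 (G = (-6)² = 36)
x(Z) = 24*Z
L = 30601/62 (L = 493 + 245*(1/434) = 493 + 35/62 = 30601/62 ≈ 493.56)
(L + x(G))² = (30601/62 + 24*36)² = (30601/62 + 864)² = (84169/62)² = 7084420561/3844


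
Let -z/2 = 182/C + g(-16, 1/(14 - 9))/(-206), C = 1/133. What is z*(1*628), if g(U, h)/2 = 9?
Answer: -3131470504/103 ≈ -3.0403e+7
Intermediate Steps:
g(U, h) = 18 (g(U, h) = 2*9 = 18)
C = 1/133 ≈ 0.0075188
z = -4986418/103 (z = -2*(182/(1/133) + 18/(-206)) = -2*(182*133 + 18*(-1/206)) = -2*(24206 - 9/103) = -2*2493209/103 = -4986418/103 ≈ -48412.)
z*(1*628) = -4986418*628/103 = -4986418/103*628 = -3131470504/103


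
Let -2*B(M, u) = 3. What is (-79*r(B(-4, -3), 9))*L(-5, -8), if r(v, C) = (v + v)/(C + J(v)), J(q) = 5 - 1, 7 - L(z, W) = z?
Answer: 2844/13 ≈ 218.77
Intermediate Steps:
B(M, u) = -3/2 (B(M, u) = -½*3 = -3/2)
L(z, W) = 7 - z
J(q) = 4
r(v, C) = 2*v/(4 + C) (r(v, C) = (v + v)/(C + 4) = (2*v)/(4 + C) = 2*v/(4 + C))
(-79*r(B(-4, -3), 9))*L(-5, -8) = (-158*(-3)/(2*(4 + 9)))*(7 - 1*(-5)) = (-158*(-3)/(2*13))*(7 + 5) = -158*(-3)/(2*13)*12 = -79*(-3/13)*12 = (237/13)*12 = 2844/13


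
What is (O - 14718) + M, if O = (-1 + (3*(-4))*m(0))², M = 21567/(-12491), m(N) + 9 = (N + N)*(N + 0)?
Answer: -40854646/12491 ≈ -3270.7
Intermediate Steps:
m(N) = -9 + 2*N² (m(N) = -9 + (N + N)*(N + 0) = -9 + (2*N)*N = -9 + 2*N²)
M = -21567/12491 (M = 21567*(-1/12491) = -21567/12491 ≈ -1.7266)
O = 11449 (O = (-1 + (3*(-4))*(-9 + 2*0²))² = (-1 - 12*(-9 + 2*0))² = (-1 - 12*(-9 + 0))² = (-1 - 12*(-9))² = (-1 + 108)² = 107² = 11449)
(O - 14718) + M = (11449 - 14718) - 21567/12491 = -3269 - 21567/12491 = -40854646/12491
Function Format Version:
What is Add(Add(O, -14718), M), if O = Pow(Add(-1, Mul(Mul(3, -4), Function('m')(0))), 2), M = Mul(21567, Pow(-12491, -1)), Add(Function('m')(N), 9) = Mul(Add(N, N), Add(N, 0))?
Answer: Rational(-40854646, 12491) ≈ -3270.7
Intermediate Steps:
Function('m')(N) = Add(-9, Mul(2, Pow(N, 2))) (Function('m')(N) = Add(-9, Mul(Add(N, N), Add(N, 0))) = Add(-9, Mul(Mul(2, N), N)) = Add(-9, Mul(2, Pow(N, 2))))
M = Rational(-21567, 12491) (M = Mul(21567, Rational(-1, 12491)) = Rational(-21567, 12491) ≈ -1.7266)
O = 11449 (O = Pow(Add(-1, Mul(Mul(3, -4), Add(-9, Mul(2, Pow(0, 2))))), 2) = Pow(Add(-1, Mul(-12, Add(-9, Mul(2, 0)))), 2) = Pow(Add(-1, Mul(-12, Add(-9, 0))), 2) = Pow(Add(-1, Mul(-12, -9)), 2) = Pow(Add(-1, 108), 2) = Pow(107, 2) = 11449)
Add(Add(O, -14718), M) = Add(Add(11449, -14718), Rational(-21567, 12491)) = Add(-3269, Rational(-21567, 12491)) = Rational(-40854646, 12491)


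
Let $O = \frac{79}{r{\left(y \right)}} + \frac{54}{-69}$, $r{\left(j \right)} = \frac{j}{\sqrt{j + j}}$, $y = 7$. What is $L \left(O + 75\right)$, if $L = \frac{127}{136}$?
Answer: $\frac{216789}{3128} + \frac{10033 \sqrt{14}}{952} \approx 108.74$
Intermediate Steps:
$r{\left(j \right)} = \frac{\sqrt{2} \sqrt{j}}{2}$ ($r{\left(j \right)} = \frac{j}{\sqrt{2 j}} = \frac{j}{\sqrt{2} \sqrt{j}} = j \frac{\sqrt{2}}{2 \sqrt{j}} = \frac{\sqrt{2} \sqrt{j}}{2}$)
$L = \frac{127}{136}$ ($L = 127 \cdot \frac{1}{136} = \frac{127}{136} \approx 0.93382$)
$O = - \frac{18}{23} + \frac{79 \sqrt{14}}{7}$ ($O = \frac{79}{\frac{1}{2} \sqrt{2} \sqrt{7}} + \frac{54}{-69} = \frac{79}{\frac{1}{2} \sqrt{14}} + 54 \left(- \frac{1}{69}\right) = 79 \frac{\sqrt{14}}{7} - \frac{18}{23} = \frac{79 \sqrt{14}}{7} - \frac{18}{23} = - \frac{18}{23} + \frac{79 \sqrt{14}}{7} \approx 41.445$)
$L \left(O + 75\right) = \frac{127 \left(\left(- \frac{18}{23} + \frac{79 \sqrt{14}}{7}\right) + 75\right)}{136} = \frac{127 \left(\frac{1707}{23} + \frac{79 \sqrt{14}}{7}\right)}{136} = \frac{216789}{3128} + \frac{10033 \sqrt{14}}{952}$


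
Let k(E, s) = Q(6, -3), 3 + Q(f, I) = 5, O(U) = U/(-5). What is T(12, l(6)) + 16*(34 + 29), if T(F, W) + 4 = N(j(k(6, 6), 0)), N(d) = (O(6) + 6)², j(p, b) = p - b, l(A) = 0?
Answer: 25676/25 ≈ 1027.0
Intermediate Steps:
O(U) = -U/5 (O(U) = U*(-⅕) = -U/5)
Q(f, I) = 2 (Q(f, I) = -3 + 5 = 2)
k(E, s) = 2
N(d) = 576/25 (N(d) = (-⅕*6 + 6)² = (-6/5 + 6)² = (24/5)² = 576/25)
T(F, W) = 476/25 (T(F, W) = -4 + 576/25 = 476/25)
T(12, l(6)) + 16*(34 + 29) = 476/25 + 16*(34 + 29) = 476/25 + 16*63 = 476/25 + 1008 = 25676/25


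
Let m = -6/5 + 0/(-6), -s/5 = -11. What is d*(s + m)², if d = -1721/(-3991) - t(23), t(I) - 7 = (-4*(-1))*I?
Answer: -28465949068/99775 ≈ -2.8530e+5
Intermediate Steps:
s = 55 (s = -5*(-11) = 55)
m = -6/5 (m = -6*⅕ + 0*(-⅙) = -6/5 + 0 = -6/5 ≈ -1.2000)
t(I) = 7 + 4*I (t(I) = 7 + (-4*(-1))*I = 7 + 4*I)
d = -393388/3991 (d = -1721/(-3991) - (7 + 4*23) = -1721*(-1/3991) - (7 + 92) = 1721/3991 - 1*99 = 1721/3991 - 99 = -393388/3991 ≈ -98.569)
d*(s + m)² = -393388*(55 - 6/5)²/3991 = -393388*(269/5)²/3991 = -393388/3991*72361/25 = -28465949068/99775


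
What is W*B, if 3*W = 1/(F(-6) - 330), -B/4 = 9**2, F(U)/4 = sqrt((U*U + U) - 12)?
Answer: 990/3017 + 36*sqrt(2)/3017 ≈ 0.34502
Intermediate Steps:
F(U) = 4*sqrt(-12 + U + U**2) (F(U) = 4*sqrt((U*U + U) - 12) = 4*sqrt((U**2 + U) - 12) = 4*sqrt((U + U**2) - 12) = 4*sqrt(-12 + U + U**2))
B = -324 (B = -4*9**2 = -4*81 = -324)
W = 1/(3*(-330 + 12*sqrt(2))) (W = 1/(3*(4*sqrt(-12 - 6 + (-6)**2) - 330)) = 1/(3*(4*sqrt(-12 - 6 + 36) - 330)) = 1/(3*(4*sqrt(18) - 330)) = 1/(3*(4*(3*sqrt(2)) - 330)) = 1/(3*(12*sqrt(2) - 330)) = 1/(3*(-330 + 12*sqrt(2))) ≈ -0.0010649)
W*B = (-55/54306 - sqrt(2)/27153)*(-324) = 990/3017 + 36*sqrt(2)/3017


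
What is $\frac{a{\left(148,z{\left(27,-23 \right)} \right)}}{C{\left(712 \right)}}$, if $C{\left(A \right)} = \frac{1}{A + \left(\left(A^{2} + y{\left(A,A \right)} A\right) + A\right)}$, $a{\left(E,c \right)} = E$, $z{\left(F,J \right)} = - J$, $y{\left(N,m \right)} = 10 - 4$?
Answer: $75870720$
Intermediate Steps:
$y{\left(N,m \right)} = 6$ ($y{\left(N,m \right)} = 10 - 4 = 6$)
$C{\left(A \right)} = \frac{1}{A^{2} + 8 A}$ ($C{\left(A \right)} = \frac{1}{A + \left(\left(A^{2} + 6 A\right) + A\right)} = \frac{1}{A + \left(A^{2} + 7 A\right)} = \frac{1}{A^{2} + 8 A}$)
$\frac{a{\left(148,z{\left(27,-23 \right)} \right)}}{C{\left(712 \right)}} = \frac{148}{\frac{1}{712} \frac{1}{8 + 712}} = \frac{148}{\frac{1}{712} \cdot \frac{1}{720}} = 148 \frac{1}{\frac{1}{512640}} = 148 \cdot 512640 = 75870720$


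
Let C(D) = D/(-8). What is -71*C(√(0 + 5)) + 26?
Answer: 26 + 71*√5/8 ≈ 45.845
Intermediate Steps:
C(D) = -D/8 (C(D) = D*(-⅛) = -D/8)
-71*C(√(0 + 5)) + 26 = -(-71)*√(0 + 5)/8 + 26 = -(-71)*√5/8 + 26 = 71*√5/8 + 26 = 26 + 71*√5/8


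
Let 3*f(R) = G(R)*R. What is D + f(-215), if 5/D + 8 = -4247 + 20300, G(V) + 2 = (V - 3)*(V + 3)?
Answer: -31884656087/9627 ≈ -3.3120e+6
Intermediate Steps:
G(V) = -2 + (-3 + V)*(3 + V) (G(V) = -2 + (V - 3)*(V + 3) = -2 + (-3 + V)*(3 + V))
D = 1/3209 (D = 5/(-8 + (-4247 + 20300)) = 5/(-8 + 16053) = 5/16045 = 5*(1/16045) = 1/3209 ≈ 0.00031162)
f(R) = R*(-11 + R**2)/3 (f(R) = ((-11 + R**2)*R)/3 = (R*(-11 + R**2))/3 = R*(-11 + R**2)/3)
D + f(-215) = 1/3209 + (1/3)*(-215)*(-11 + (-215)**2) = 1/3209 + (1/3)*(-215)*(-11 + 46225) = 1/3209 + (1/3)*(-215)*46214 = 1/3209 - 9936010/3 = -31884656087/9627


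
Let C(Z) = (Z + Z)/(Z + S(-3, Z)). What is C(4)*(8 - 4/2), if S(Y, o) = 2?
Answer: 8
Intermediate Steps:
C(Z) = 2*Z/(2 + Z) (C(Z) = (Z + Z)/(Z + 2) = (2*Z)/(2 + Z) = 2*Z/(2 + Z))
C(4)*(8 - 4/2) = (2*4/(2 + 4))*(8 - 4/2) = (2*4/6)*(8 - 4*1/2) = (2*4*(1/6))*(8 - 2) = (4/3)*6 = 8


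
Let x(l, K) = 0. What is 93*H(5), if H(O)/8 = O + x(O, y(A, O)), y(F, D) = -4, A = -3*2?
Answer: 3720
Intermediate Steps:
A = -6
H(O) = 8*O (H(O) = 8*(O + 0) = 8*O)
93*H(5) = 93*(8*5) = 93*40 = 3720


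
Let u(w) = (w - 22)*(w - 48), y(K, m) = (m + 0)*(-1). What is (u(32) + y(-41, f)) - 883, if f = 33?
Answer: -1076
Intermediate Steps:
y(K, m) = -m (y(K, m) = m*(-1) = -m)
u(w) = (-48 + w)*(-22 + w) (u(w) = (-22 + w)*(-48 + w) = (-48 + w)*(-22 + w))
(u(32) + y(-41, f)) - 883 = ((1056 + 32² - 70*32) - 1*33) - 883 = ((1056 + 1024 - 2240) - 33) - 883 = (-160 - 33) - 883 = -193 - 883 = -1076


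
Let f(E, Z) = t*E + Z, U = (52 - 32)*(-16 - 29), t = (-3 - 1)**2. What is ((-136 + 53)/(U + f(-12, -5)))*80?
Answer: 6640/1097 ≈ 6.0529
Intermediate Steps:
t = 16 (t = (-4)**2 = 16)
U = -900 (U = 20*(-45) = -900)
f(E, Z) = Z + 16*E (f(E, Z) = 16*E + Z = Z + 16*E)
((-136 + 53)/(U + f(-12, -5)))*80 = ((-136 + 53)/(-900 + (-5 + 16*(-12))))*80 = -83/(-900 + (-5 - 192))*80 = -83/(-900 - 197)*80 = -83/(-1097)*80 = -83*(-1/1097)*80 = (83/1097)*80 = 6640/1097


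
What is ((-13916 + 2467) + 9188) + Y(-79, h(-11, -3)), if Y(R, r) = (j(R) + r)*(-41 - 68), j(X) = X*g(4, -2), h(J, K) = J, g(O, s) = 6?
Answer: 50604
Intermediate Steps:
j(X) = 6*X (j(X) = X*6 = 6*X)
Y(R, r) = -654*R - 109*r (Y(R, r) = (6*R + r)*(-41 - 68) = (r + 6*R)*(-109) = -654*R - 109*r)
((-13916 + 2467) + 9188) + Y(-79, h(-11, -3)) = ((-13916 + 2467) + 9188) + (-654*(-79) - 109*(-11)) = (-11449 + 9188) + (51666 + 1199) = -2261 + 52865 = 50604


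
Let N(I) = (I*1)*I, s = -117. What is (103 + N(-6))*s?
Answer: -16263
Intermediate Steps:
N(I) = I² (N(I) = I*I = I²)
(103 + N(-6))*s = (103 + (-6)²)*(-117) = (103 + 36)*(-117) = 139*(-117) = -16263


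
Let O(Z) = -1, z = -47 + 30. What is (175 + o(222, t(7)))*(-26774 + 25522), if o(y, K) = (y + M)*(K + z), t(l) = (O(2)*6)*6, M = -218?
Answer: 46324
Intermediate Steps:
z = -17
t(l) = -36 (t(l) = -1*6*6 = -6*6 = -36)
o(y, K) = (-218 + y)*(-17 + K) (o(y, K) = (y - 218)*(K - 17) = (-218 + y)*(-17 + K))
(175 + o(222, t(7)))*(-26774 + 25522) = (175 + (3706 - 218*(-36) - 17*222 - 36*222))*(-26774 + 25522) = (175 + (3706 + 7848 - 3774 - 7992))*(-1252) = (175 - 212)*(-1252) = -37*(-1252) = 46324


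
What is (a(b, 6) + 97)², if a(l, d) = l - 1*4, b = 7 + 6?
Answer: 11236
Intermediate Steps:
b = 13
a(l, d) = -4 + l (a(l, d) = l - 4 = -4 + l)
(a(b, 6) + 97)² = ((-4 + 13) + 97)² = (9 + 97)² = 106² = 11236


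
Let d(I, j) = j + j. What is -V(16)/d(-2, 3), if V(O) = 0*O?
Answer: 0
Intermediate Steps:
d(I, j) = 2*j
V(O) = 0
-V(16)/d(-2, 3) = -0/(2*3) = -0/6 = -1*0 = 0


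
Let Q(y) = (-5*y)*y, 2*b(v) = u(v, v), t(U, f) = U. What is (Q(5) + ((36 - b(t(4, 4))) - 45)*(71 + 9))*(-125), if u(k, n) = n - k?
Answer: 105625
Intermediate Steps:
b(v) = 0 (b(v) = (v - v)/2 = (½)*0 = 0)
Q(y) = -5*y²
(Q(5) + ((36 - b(t(4, 4))) - 45)*(71 + 9))*(-125) = (-5*5² + ((36 - 1*0) - 45)*(71 + 9))*(-125) = (-5*25 + ((36 + 0) - 45)*80)*(-125) = (-125 + (36 - 45)*80)*(-125) = (-125 - 9*80)*(-125) = (-125 - 720)*(-125) = -845*(-125) = 105625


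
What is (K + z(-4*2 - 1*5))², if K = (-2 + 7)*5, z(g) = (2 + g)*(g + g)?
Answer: 96721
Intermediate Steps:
z(g) = 2*g*(2 + g) (z(g) = (2 + g)*(2*g) = 2*g*(2 + g))
K = 25 (K = 5*5 = 25)
(K + z(-4*2 - 1*5))² = (25 + 2*(-4*2 - 1*5)*(2 + (-4*2 - 1*5)))² = (25 + 2*(-8 - 5)*(2 + (-8 - 5)))² = (25 + 2*(-13)*(2 - 13))² = (25 + 2*(-13)*(-11))² = (25 + 286)² = 311² = 96721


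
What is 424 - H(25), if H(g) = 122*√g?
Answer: -186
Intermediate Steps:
424 - H(25) = 424 - 122*√25 = 424 - 122*5 = 424 - 1*610 = 424 - 610 = -186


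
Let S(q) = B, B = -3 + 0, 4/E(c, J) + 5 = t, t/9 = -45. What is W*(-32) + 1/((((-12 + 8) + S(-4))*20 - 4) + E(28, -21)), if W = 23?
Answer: -21728397/29522 ≈ -736.01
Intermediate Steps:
t = -405 (t = 9*(-45) = -405)
E(c, J) = -2/205 (E(c, J) = 4/(-5 - 405) = 4/(-410) = 4*(-1/410) = -2/205)
B = -3
S(q) = -3
W*(-32) + 1/((((-12 + 8) + S(-4))*20 - 4) + E(28, -21)) = 23*(-32) + 1/((((-12 + 8) - 3)*20 - 4) - 2/205) = -736 + 1/(((-4 - 3)*20 - 4) - 2/205) = -736 + 1/((-7*20 - 4) - 2/205) = -736 + 1/((-140 - 4) - 2/205) = -736 + 1/(-144 - 2/205) = -736 + 1/(-29522/205) = -736 - 205/29522 = -21728397/29522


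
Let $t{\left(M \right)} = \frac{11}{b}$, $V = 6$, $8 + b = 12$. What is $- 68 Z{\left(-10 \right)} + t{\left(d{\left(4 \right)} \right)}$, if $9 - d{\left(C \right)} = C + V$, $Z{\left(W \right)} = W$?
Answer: $\frac{2731}{4} \approx 682.75$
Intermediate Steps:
$b = 4$ ($b = -8 + 12 = 4$)
$d{\left(C \right)} = 3 - C$ ($d{\left(C \right)} = 9 - \left(C + 6\right) = 9 - \left(6 + C\right) = 3 - C$)
$t{\left(M \right)} = \frac{11}{4}$
$- 68 Z{\left(-10 \right)} + t{\left(d{\left(4 \right)} \right)} = \left(-68\right) \left(-10\right) + \frac{11}{4} = 680 + \frac{11}{4} = \frac{2731}{4}$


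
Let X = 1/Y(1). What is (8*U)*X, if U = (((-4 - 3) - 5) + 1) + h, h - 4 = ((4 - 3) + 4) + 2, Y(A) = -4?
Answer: 0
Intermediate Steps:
h = 11 (h = 4 + (((4 - 3) + 4) + 2) = 4 + ((1 + 4) + 2) = 4 + (5 + 2) = 4 + 7 = 11)
U = 0 (U = (((-4 - 3) - 5) + 1) + 11 = ((-7 - 5) + 1) + 11 = (-12 + 1) + 11 = -11 + 11 = 0)
X = -1/4 (X = 1/(-4) = -1/4 ≈ -0.25000)
(8*U)*X = (8*0)*(-1/4) = 0*(-1/4) = 0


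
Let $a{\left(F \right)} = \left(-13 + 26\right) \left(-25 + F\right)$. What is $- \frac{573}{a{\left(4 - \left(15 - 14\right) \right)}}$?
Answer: $\frac{573}{286} \approx 2.0035$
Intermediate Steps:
$a{\left(F \right)} = -325 + 13 F$ ($a{\left(F \right)} = 13 \left(-25 + F\right) = -325 + 13 F$)
$- \frac{573}{a{\left(4 - \left(15 - 14\right) \right)}} = - \frac{573}{-325 + 13 \left(4 - \left(15 - 14\right)\right)} = - \frac{573}{-325 + 13 \left(4 - 1\right)} = - \frac{573}{-325 + 13 \cdot 3} = - \frac{573}{-325 + 39} = - \frac{573}{-286} = \left(-573\right) \left(- \frac{1}{286}\right) = \frac{573}{286}$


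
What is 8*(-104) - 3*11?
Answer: -865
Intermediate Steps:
8*(-104) - 3*11 = -832 - 33 = -865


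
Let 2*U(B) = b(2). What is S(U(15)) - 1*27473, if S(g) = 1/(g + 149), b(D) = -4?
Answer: -4038530/147 ≈ -27473.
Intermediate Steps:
U(B) = -2 (U(B) = (½)*(-4) = -2)
S(g) = 1/(149 + g)
S(U(15)) - 1*27473 = 1/(149 - 2) - 1*27473 = 1/147 - 27473 = -4038530/147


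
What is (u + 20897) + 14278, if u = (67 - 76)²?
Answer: 35256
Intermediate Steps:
u = 81 (u = (-9)² = 81)
(u + 20897) + 14278 = (81 + 20897) + 14278 = 20978 + 14278 = 35256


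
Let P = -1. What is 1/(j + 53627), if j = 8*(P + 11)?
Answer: 1/53707 ≈ 1.8620e-5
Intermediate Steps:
j = 80 (j = 8*(-1 + 11) = 8*10 = 80)
1/(j + 53627) = 1/(80 + 53627) = 1/53707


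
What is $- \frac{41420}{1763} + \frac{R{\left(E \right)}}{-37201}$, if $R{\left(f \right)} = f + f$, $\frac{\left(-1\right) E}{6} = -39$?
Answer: $- \frac{1541690504}{65585363} \approx -23.507$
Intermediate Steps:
$E = 234$ ($E = \left(-6\right) \left(-39\right) = 234$)
$R{\left(f \right)} = 2 f$
$- \frac{41420}{1763} + \frac{R{\left(E \right)}}{-37201} = - \frac{41420}{1763} + \frac{2 \cdot 234}{-37201} = \left(-41420\right) \frac{1}{1763} + 468 \left(- \frac{1}{37201}\right) = - \frac{41420}{1763} - \frac{468}{37201} = - \frac{1541690504}{65585363}$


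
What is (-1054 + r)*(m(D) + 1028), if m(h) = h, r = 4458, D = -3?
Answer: 3489100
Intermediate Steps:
(-1054 + r)*(m(D) + 1028) = (-1054 + 4458)*(-3 + 1028) = 3404*1025 = 3489100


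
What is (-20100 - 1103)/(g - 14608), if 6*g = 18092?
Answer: 63609/34778 ≈ 1.8290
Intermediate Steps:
g = 9046/3 (g = (1/6)*18092 = 9046/3 ≈ 3015.3)
(-20100 - 1103)/(g - 14608) = (-20100 - 1103)/(9046/3 - 14608) = -21203/(-34778/3) = -21203*(-3/34778) = 63609/34778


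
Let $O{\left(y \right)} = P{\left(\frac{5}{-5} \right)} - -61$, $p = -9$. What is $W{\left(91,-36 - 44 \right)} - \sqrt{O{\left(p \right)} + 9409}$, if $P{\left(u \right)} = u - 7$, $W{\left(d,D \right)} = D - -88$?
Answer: $8 - \sqrt{9462} \approx -89.273$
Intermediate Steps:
$W{\left(d,D \right)} = 88 + D$ ($W{\left(d,D \right)} = D + 88 = 88 + D$)
$P{\left(u \right)} = -7 + u$
$O{\left(y \right)} = 53$ ($O{\left(y \right)} = \left(-7 + \frac{5}{-5}\right) - -61 = \left(-7 + 5 \left(- \frac{1}{5}\right)\right) + 61 = \left(-7 - 1\right) + 61 = -8 + 61 = 53$)
$W{\left(91,-36 - 44 \right)} - \sqrt{O{\left(p \right)} + 9409} = \left(88 - 80\right) - \sqrt{53 + 9409} = \left(88 - 80\right) - \sqrt{9462} = 8 - \sqrt{9462}$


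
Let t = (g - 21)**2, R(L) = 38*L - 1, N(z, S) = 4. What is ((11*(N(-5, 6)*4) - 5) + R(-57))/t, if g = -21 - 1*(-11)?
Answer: -1996/961 ≈ -2.0770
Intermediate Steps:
g = -10 (g = -21 + 11 = -10)
R(L) = -1 + 38*L
t = 961 (t = (-10 - 21)**2 = (-31)**2 = 961)
((11*(N(-5, 6)*4) - 5) + R(-57))/t = ((11*(4*4) - 5) + (-1 + 38*(-57)))/961 = ((11*16 - 5) + (-1 - 2166))*(1/961) = ((176 - 5) - 2167)*(1/961) = (171 - 2167)*(1/961) = -1996*1/961 = -1996/961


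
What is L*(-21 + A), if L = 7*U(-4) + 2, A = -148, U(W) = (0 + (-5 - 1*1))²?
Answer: -42926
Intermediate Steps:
U(W) = 36 (U(W) = (0 + (-5 - 1))² = (0 - 6)² = (-6)² = 36)
L = 254 (L = 7*36 + 2 = 252 + 2 = 254)
L*(-21 + A) = 254*(-21 - 148) = 254*(-169) = -42926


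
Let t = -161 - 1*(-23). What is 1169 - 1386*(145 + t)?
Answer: -8533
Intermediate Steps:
t = -138 (t = -161 + 23 = -138)
1169 - 1386*(145 + t) = 1169 - 1386*(145 - 138) = 1169 - 1386*7 = 1169 - 9702 = -8533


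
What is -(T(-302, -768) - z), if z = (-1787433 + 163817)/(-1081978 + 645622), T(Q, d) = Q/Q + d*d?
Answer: -2797522327/4743 ≈ -5.8982e+5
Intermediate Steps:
T(Q, d) = 1 + d²
z = 17648/4743 (z = -1623616/(-436356) = -1623616*(-1/436356) = 17648/4743 ≈ 3.7209)
-(T(-302, -768) - z) = -((1 + (-768)²) - 1*17648/4743) = -((1 + 589824) - 17648/4743) = -(589825 - 17648/4743) = -1*2797522327/4743 = -2797522327/4743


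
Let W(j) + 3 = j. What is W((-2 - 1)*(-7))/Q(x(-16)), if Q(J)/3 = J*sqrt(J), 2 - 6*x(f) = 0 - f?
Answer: 18*I*sqrt(21)/49 ≈ 1.6834*I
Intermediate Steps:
W(j) = -3 + j
x(f) = 1/3 + f/6 (x(f) = 1/3 - (0 - f)/6 = 1/3 - (-1)*f/6 = 1/3 + f/6)
Q(J) = 3*J**(3/2) (Q(J) = 3*(J*sqrt(J)) = 3*J**(3/2))
W((-2 - 1)*(-7))/Q(x(-16)) = (-3 + (-2 - 1)*(-7))/((3*(1/3 + (1/6)*(-16))**(3/2))) = (-3 - 3*(-7))/((3*(1/3 - 8/3)**(3/2))) = (-3 + 21)/((3*(-7/3)**(3/2))) = 18/((3*(-7*I*sqrt(21)/9))) = 18/((-7*I*sqrt(21)/3)) = 18*(I*sqrt(21)/49) = 18*I*sqrt(21)/49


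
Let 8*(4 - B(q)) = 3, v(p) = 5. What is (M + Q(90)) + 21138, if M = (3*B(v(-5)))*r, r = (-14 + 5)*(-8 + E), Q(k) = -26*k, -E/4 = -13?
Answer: 28983/2 ≈ 14492.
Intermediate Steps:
E = 52 (E = -4*(-13) = 52)
B(q) = 29/8 (B(q) = 4 - 1/8*3 = 4 - 3/8 = 29/8)
r = -396 (r = (-14 + 5)*(-8 + 52) = -9*44 = -396)
M = -8613/2 (M = (3*(29/8))*(-396) = (87/8)*(-396) = -8613/2 ≈ -4306.5)
(M + Q(90)) + 21138 = (-8613/2 - 26*90) + 21138 = (-8613/2 - 2340) + 21138 = -13293/2 + 21138 = 28983/2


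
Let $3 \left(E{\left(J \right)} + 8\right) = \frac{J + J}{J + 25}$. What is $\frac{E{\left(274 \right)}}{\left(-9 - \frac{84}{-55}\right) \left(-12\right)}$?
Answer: $- \frac{91135}{1106001} \approx -0.0824$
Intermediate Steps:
$E{\left(J \right)} = -8 + \frac{2 J}{3 \left(25 + J\right)}$ ($E{\left(J \right)} = -8 + \frac{\left(J + J\right) \frac{1}{J + 25}}{3} = -8 + \frac{2 J \frac{1}{25 + J}}{3} = -8 + \frac{2 J}{3 \left(25 + J\right)}$)
$\frac{E{\left(274 \right)}}{\left(-9 - \frac{84}{-55}\right) \left(-12\right)} = \frac{\frac{2}{3} \frac{1}{25 + 274} \left(-300 - 3014\right)}{\left(-9 - \frac{84}{-55}\right) \left(-12\right)} = \frac{\frac{2}{3} \cdot \frac{1}{299} \left(-300 - 3014\right)}{\left(-9 - - \frac{84}{55}\right) \left(-12\right)} = \frac{\frac{2}{3} \cdot \frac{1}{299} \left(-3314\right)}{\left(-9 + \frac{84}{55}\right) \left(-12\right)} = - \frac{6628}{897 \left(\left(- \frac{411}{55}\right) \left(-12\right)\right)} = - \frac{6628}{897 \cdot \frac{4932}{55}} = \left(- \frac{6628}{897}\right) \frac{55}{4932} = - \frac{91135}{1106001}$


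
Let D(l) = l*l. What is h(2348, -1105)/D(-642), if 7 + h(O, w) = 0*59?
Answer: -7/412164 ≈ -1.6984e-5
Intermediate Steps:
D(l) = l²
h(O, w) = -7 (h(O, w) = -7 + 0*59 = -7 + 0 = -7)
h(2348, -1105)/D(-642) = -7/((-642)²) = -7/412164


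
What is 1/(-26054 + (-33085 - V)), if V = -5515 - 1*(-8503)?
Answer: -1/62127 ≈ -1.6096e-5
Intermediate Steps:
V = 2988 (V = -5515 + 8503 = 2988)
1/(-26054 + (-33085 - V)) = 1/(-26054 + (-33085 - 1*2988)) = 1/(-26054 + (-33085 - 2988)) = 1/(-26054 - 36073) = 1/(-62127) = -1/62127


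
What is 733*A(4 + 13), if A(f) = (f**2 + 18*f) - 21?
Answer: 420742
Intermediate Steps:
A(f) = -21 + f**2 + 18*f
733*A(4 + 13) = 733*(-21 + (4 + 13)**2 + 18*(4 + 13)) = 733*(-21 + 17**2 + 18*17) = 733*(-21 + 289 + 306) = 733*574 = 420742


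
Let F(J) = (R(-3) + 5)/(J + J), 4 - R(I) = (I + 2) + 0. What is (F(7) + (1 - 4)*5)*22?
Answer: -2200/7 ≈ -314.29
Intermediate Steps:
R(I) = 2 - I (R(I) = 4 - ((I + 2) + 0) = 4 - ((2 + I) + 0) = 4 - (2 + I) = 4 + (-2 - I) = 2 - I)
F(J) = 5/J (F(J) = ((2 - 1*(-3)) + 5)/(J + J) = ((2 + 3) + 5)/((2*J)) = (5 + 5)*(1/(2*J)) = 10*(1/(2*J)) = 5/J)
(F(7) + (1 - 4)*5)*22 = (5/7 + (1 - 4)*5)*22 = (5*(⅐) - 3*5)*22 = (5/7 - 15)*22 = -100/7*22 = -2200/7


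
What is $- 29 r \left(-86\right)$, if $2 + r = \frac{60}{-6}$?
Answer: $-29928$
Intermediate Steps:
$r = -12$ ($r = -2 + \frac{60}{-6} = -2 + 60 \left(- \frac{1}{6}\right) = -2 - 10 = -12$)
$- 29 r \left(-86\right) = \left(-29\right) \left(-12\right) \left(-86\right) = 348 \left(-86\right) = -29928$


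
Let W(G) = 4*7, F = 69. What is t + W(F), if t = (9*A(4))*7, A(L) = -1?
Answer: -35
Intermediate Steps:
W(G) = 28
t = -63 (t = (9*(-1))*7 = -9*7 = -63)
t + W(F) = -63 + 28 = -35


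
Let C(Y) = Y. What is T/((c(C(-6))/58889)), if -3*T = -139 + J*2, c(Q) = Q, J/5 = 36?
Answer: 13014469/18 ≈ 7.2303e+5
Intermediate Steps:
J = 180 (J = 5*36 = 180)
T = -221/3 (T = -(-139 + 180*2)/3 = -(-139 + 360)/3 = -1/3*221 = -221/3 ≈ -73.667)
T/((c(C(-6))/58889)) = -221/(3*((-6/58889))) = -221/(3*((-6*1/58889))) = -221/(3*(-6/58889)) = -221/3*(-58889/6) = 13014469/18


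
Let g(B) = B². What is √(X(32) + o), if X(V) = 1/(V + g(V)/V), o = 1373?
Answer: √87873/8 ≈ 37.054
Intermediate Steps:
X(V) = 1/(2*V) (X(V) = 1/(V + V²/V) = 1/(V + V) = 1/(2*V))
√(X(32) + o) = √((½)/32 + 1373) = √((½)*(1/32) + 1373) = √(1/64 + 1373) = √(87873/64) = √87873/8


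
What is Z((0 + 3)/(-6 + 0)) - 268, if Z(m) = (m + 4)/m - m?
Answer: -549/2 ≈ -274.50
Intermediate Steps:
Z(m) = -m + (4 + m)/m (Z(m) = (4 + m)/m - m = -m + (4 + m)/m)
Z((0 + 3)/(-6 + 0)) - 268 = (1 - (0 + 3)/(-6 + 0) + 4/(((0 + 3)/(-6 + 0)))) - 268 = (1 - 3/(-6) + 4/((3/(-6)))) - 268 = (1 - 3*(-1)/6 + 4/((3*(-⅙)))) - 268 = (1 - 1*(-½) + 4/(-½)) - 268 = (1 + ½ + 4*(-2)) - 268 = (1 + ½ - 8) - 268 = -13/2 - 268 = -549/2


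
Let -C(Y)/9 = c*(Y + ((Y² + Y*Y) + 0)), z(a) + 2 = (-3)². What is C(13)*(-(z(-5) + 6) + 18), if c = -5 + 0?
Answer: 78975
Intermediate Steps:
z(a) = 7 (z(a) = -2 + (-3)² = -2 + 9 = 7)
c = -5
C(Y) = 45*Y + 90*Y² (C(Y) = -(-45)*(Y + ((Y² + Y*Y) + 0)) = -(-45)*(Y + ((Y² + Y²) + 0)) = -(-45)*(Y + (2*Y² + 0)) = -(-45)*(Y + 2*Y²) = -9*(-10*Y² - 5*Y) = 45*Y + 90*Y²)
C(13)*(-(z(-5) + 6) + 18) = (45*13*(1 + 2*13))*(-(7 + 6) + 18) = (45*13*(1 + 26))*(-1*13 + 18) = (45*13*27)*(-13 + 18) = 15795*5 = 78975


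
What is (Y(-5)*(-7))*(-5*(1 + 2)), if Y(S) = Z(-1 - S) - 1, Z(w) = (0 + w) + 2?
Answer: 525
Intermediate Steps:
Z(w) = 2 + w (Z(w) = w + 2 = 2 + w)
Y(S) = -S (Y(S) = (2 + (-1 - S)) - 1 = (1 - S) - 1 = -S)
(Y(-5)*(-7))*(-5*(1 + 2)) = (-1*(-5)*(-7))*(-5*(1 + 2)) = (5*(-7))*(-5*3) = -35*(-15) = 525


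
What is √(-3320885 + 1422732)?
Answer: I*√1898153 ≈ 1377.7*I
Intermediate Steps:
√(-3320885 + 1422732) = √(-1898153) = I*√1898153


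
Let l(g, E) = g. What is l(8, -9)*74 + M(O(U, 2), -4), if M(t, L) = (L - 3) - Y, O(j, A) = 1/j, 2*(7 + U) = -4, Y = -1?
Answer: 586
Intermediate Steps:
U = -9 (U = -7 + (½)*(-4) = -7 - 2 = -9)
M(t, L) = -2 + L (M(t, L) = (L - 3) - 1*(-1) = (-3 + L) + 1 = -2 + L)
l(8, -9)*74 + M(O(U, 2), -4) = 8*74 + (-2 - 4) = 592 - 6 = 586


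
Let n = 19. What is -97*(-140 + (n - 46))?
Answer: 16199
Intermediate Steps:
-97*(-140 + (n - 46)) = -97*(-140 + (19 - 46)) = -97*(-140 - 27) = -97*(-167) = 16199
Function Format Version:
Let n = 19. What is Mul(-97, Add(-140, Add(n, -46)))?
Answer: 16199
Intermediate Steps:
Mul(-97, Add(-140, Add(n, -46))) = Mul(-97, Add(-140, Add(19, -46))) = Mul(-97, Add(-140, -27)) = Mul(-97, -167) = 16199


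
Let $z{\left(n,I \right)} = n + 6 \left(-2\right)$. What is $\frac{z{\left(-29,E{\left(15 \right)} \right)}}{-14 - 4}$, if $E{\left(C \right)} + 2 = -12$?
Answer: $\frac{41}{18} \approx 2.2778$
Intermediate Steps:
$E{\left(C \right)} = -14$ ($E{\left(C \right)} = -2 - 12 = -14$)
$z{\left(n,I \right)} = -12 + n$ ($z{\left(n,I \right)} = n - 12 = -12 + n$)
$\frac{z{\left(-29,E{\left(15 \right)} \right)}}{-14 - 4} = \frac{-12 - 29}{-14 - 4} = \frac{1}{-18} \left(-41\right) = \left(- \frac{1}{18}\right) \left(-41\right) = \frac{41}{18}$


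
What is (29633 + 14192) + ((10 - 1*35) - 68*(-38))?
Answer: 46384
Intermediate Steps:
(29633 + 14192) + ((10 - 1*35) - 68*(-38)) = 43825 + ((10 - 35) + 2584) = 43825 + (-25 + 2584) = 43825 + 2559 = 46384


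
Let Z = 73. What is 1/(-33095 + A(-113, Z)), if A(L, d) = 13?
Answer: -1/33082 ≈ -3.0228e-5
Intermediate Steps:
1/(-33095 + A(-113, Z)) = 1/(-33095 + 13) = 1/(-33082) = -1/33082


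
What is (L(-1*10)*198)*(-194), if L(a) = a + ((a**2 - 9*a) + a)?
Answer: -6530040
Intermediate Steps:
L(a) = a**2 - 7*a (L(a) = a + (a**2 - 8*a) = a**2 - 7*a)
(L(-1*10)*198)*(-194) = (((-1*10)*(-7 - 1*10))*198)*(-194) = (-10*(-7 - 10)*198)*(-194) = (-10*(-17)*198)*(-194) = (170*198)*(-194) = 33660*(-194) = -6530040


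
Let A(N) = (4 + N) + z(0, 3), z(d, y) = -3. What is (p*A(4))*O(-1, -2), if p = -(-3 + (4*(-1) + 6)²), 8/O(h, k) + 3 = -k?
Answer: 40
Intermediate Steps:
O(h, k) = 8/(-3 - k)
A(N) = 1 + N (A(N) = (4 + N) - 3 = 1 + N)
p = -1 (p = -(-3 + (-4 + 6)²) = -(-3 + 2²) = -(-3 + 4) = -1*1 = -1)
(p*A(4))*O(-1, -2) = (-(1 + 4))*(-8/(3 - 2)) = (-1*5)*(-8/1) = -(-40) = -5*(-8) = 40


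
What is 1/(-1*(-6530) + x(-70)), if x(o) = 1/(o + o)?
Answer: 140/914199 ≈ 0.00015314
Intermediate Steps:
x(o) = 1/(2*o)
1/(-1*(-6530) + x(-70)) = 1/(-1*(-6530) + (1/2)/(-70)) = 1/(6530 + (1/2)*(-1/70)) = 1/(6530 - 1/140) = 1/(914199/140) = 140/914199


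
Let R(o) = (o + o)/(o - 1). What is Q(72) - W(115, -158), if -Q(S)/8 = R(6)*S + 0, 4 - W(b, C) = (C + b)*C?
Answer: 27038/5 ≈ 5407.6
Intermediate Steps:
R(o) = 2*o/(-1 + o) (R(o) = (2*o)/(-1 + o) = 2*o/(-1 + o))
W(b, C) = 4 - C*(C + b) (W(b, C) = 4 - (C + b)*C = 4 - C*(C + b))
Q(S) = -96*S/5 (Q(S) = -8*((2*6/(-1 + 6))*S + 0) = -8*((2*6/5)*S + 0) = -8*((2*6*(1/5))*S + 0) = -8*(12*S/5 + 0) = -96*S/5)
Q(72) - W(115, -158) = -96/5*72 - (4 - 1*(-158)**2 - 1*(-158)*115) = -6912/5 - (4 - 1*24964 + 18170) = -6912/5 - (4 - 24964 + 18170) = -6912/5 - 1*(-6790) = -6912/5 + 6790 = 27038/5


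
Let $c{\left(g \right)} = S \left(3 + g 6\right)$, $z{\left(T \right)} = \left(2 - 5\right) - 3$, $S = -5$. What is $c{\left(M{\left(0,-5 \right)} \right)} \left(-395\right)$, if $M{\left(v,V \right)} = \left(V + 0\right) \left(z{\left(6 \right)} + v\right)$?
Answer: $361425$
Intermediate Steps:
$z{\left(T \right)} = -6$ ($z{\left(T \right)} = -3 - 3 = -6$)
$M{\left(v,V \right)} = V \left(-6 + v\right)$ ($M{\left(v,V \right)} = \left(V + 0\right) \left(-6 + v\right) = V \left(-6 + v\right)$)
$c{\left(g \right)} = -15 - 30 g$ ($c{\left(g \right)} = - 5 \left(3 + g 6\right) = - 5 \left(3 + 6 g\right) = -15 - 30 g$)
$c{\left(M{\left(0,-5 \right)} \right)} \left(-395\right) = \left(-15 - 30 \left(- 5 \left(-6 + 0\right)\right)\right) \left(-395\right) = \left(-15 - 30 \left(\left(-5\right) \left(-6\right)\right)\right) \left(-395\right) = \left(-15 - 900\right) \left(-395\right) = \left(-915\right) \left(-395\right) = 361425$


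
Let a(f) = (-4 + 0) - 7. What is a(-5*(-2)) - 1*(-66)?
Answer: 55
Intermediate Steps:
a(f) = -11 (a(f) = -4 - 7 = -11)
a(-5*(-2)) - 1*(-66) = -11 - 1*(-66) = -11 + 66 = 55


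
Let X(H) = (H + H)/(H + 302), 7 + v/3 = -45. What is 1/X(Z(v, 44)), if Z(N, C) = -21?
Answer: -281/42 ≈ -6.6905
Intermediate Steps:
v = -156 (v = -21 + 3*(-45) = -21 - 135 = -156)
X(H) = 2*H/(302 + H) (X(H) = (2*H)/(302 + H) = 2*H/(302 + H))
1/X(Z(v, 44)) = 1/(2*(-21)/(302 - 21)) = 1/(2*(-21)/281) = 1/(2*(-21)*(1/281)) = 1/(-42/281) = -281/42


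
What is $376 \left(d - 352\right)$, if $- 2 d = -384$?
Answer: $-60160$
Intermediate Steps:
$d = 192$ ($d = \left(- \frac{1}{2}\right) \left(-384\right) = 192$)
$376 \left(d - 352\right) = 376 \left(192 - 352\right) = 376 \left(-160\right) = -60160$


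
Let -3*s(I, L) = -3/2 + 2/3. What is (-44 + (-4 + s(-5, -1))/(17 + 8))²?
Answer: 394697689/202500 ≈ 1949.1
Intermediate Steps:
s(I, L) = 5/18 (s(I, L) = -(-3/2 + 2/3)/3 = -(-3*½ + 2*(⅓))/3 = -(-3/2 + ⅔)/3 = -⅓*(-⅚) = 5/18)
(-44 + (-4 + s(-5, -1))/(17 + 8))² = (-44 + (-4 + 5/18)/(17 + 8))² = (-44 - 67/18/25)² = (-44 - 67/18*1/25)² = (-44 - 67/450)² = (-19867/450)² = 394697689/202500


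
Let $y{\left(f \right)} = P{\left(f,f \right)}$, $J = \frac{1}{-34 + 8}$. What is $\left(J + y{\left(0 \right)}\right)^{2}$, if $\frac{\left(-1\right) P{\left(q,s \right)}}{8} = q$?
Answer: $\frac{1}{676} \approx 0.0014793$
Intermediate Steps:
$J = - \frac{1}{26}$ ($J = \frac{1}{-26} = - \frac{1}{26} \approx -0.038462$)
$P{\left(q,s \right)} = - 8 q$
$y{\left(f \right)} = - 8 f$
$\left(J + y{\left(0 \right)}\right)^{2} = \left(- \frac{1}{26} - 0\right)^{2} = \left(- \frac{1}{26} + 0\right)^{2} = \left(- \frac{1}{26}\right)^{2} = \frac{1}{676}$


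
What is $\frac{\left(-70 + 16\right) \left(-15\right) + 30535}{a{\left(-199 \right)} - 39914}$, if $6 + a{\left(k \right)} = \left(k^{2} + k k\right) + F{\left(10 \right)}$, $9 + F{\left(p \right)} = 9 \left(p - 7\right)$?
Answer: $\frac{6269}{7860} \approx 0.79758$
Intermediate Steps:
$F{\left(p \right)} = -72 + 9 p$ ($F{\left(p \right)} = -9 + 9 \left(p - 7\right) = -9 + 9 \left(-7 + p\right) = -9 + \left(-63 + 9 p\right) = -72 + 9 p$)
$a{\left(k \right)} = 12 + 2 k^{2}$ ($a{\left(k \right)} = -6 + \left(\left(k^{2} + k k\right) + \left(-72 + 9 \cdot 10\right)\right) = -6 + \left(\left(k^{2} + k^{2}\right) + \left(-72 + 90\right)\right) = -6 + \left(2 k^{2} + 18\right) = -6 + \left(18 + 2 k^{2}\right) = 12 + 2 k^{2}$)
$\frac{\left(-70 + 16\right) \left(-15\right) + 30535}{a{\left(-199 \right)} - 39914} = \frac{\left(-70 + 16\right) \left(-15\right) + 30535}{\left(12 + 2 \left(-199\right)^{2}\right) - 39914} = \frac{\left(-54\right) \left(-15\right) + 30535}{\left(12 + 2 \cdot 39601\right) - 39914} = \frac{810 + 30535}{\left(12 + 79202\right) - 39914} = \frac{31345}{79214 - 39914} = \frac{31345}{39300} = 31345 \cdot \frac{1}{39300} = \frac{6269}{7860}$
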